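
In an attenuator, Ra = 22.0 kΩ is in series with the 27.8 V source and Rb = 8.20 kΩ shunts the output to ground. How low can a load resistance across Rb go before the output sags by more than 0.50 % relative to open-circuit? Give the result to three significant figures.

R_L(min) ≈ 1.19 MΩ

Output resistance R_th = Ra‖Rb = (22.0 × 8.20)/30.20 = 5.974 kΩ.
The fractional drop is R_th/(R_th + R_L); requiring this ≤ 0.00500 gives R_L ≥ R_th(1/0.00500 − 1) = 5.974 × 199.0 = 1.19 MΩ.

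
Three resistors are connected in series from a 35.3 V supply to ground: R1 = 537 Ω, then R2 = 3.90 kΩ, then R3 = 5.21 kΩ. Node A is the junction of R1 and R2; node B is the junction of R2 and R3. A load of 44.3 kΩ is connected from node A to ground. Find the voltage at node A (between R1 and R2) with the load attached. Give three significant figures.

Below node A the series string R2+R3 = 9110 Ω sits in parallel with the 44300 Ω load: 7556 Ω.
V_A = 35.3 × 7556/(537 + 7556) = 33.0 V.

V ≈ 33.0 V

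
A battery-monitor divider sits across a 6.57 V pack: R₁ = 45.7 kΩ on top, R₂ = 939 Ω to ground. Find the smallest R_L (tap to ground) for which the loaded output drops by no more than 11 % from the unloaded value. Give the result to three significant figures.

Output resistance R_th = R₁‖R₂ = (45700 × 939)/46640 = 920.1 Ω.
The fractional drop is R_th/(R_th + R_L); requiring this ≤ 0.110 gives R_L ≥ R_th(1/0.110 − 1) = 920.1 × 8.091 = 7.44 kΩ.

R_L(min) ≈ 7.44 kΩ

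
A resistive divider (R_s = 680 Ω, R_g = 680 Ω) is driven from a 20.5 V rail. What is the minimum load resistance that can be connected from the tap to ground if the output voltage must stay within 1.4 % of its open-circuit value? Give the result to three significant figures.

R_L(min) ≈ 23.9 kΩ

Output resistance R_th = R_s‖R_g = (680 × 680)/1360 = 340.0 Ω.
The fractional drop is R_th/(R_th + R_L); requiring this ≤ 0.0140 gives R_L ≥ R_th(1/0.0140 − 1) = 340.0 × 70.43 = 23.9 kΩ.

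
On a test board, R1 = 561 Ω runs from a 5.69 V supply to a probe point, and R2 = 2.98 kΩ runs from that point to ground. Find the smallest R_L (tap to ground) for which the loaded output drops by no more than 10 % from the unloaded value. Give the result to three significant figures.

R_L(min) ≈ 4.25 kΩ

Output resistance R_th = R1‖R2 = (561 × 2980)/3541 = 472.1 Ω.
The fractional drop is R_th/(R_th + R_L); requiring this ≤ 0.100 gives R_L ≥ R_th(1/0.100 − 1) = 472.1 × 9.000 = 4.25 kΩ.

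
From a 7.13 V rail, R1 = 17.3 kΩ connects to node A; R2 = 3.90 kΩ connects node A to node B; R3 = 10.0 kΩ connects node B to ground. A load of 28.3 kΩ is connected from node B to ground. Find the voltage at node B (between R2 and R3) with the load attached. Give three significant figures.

At node B, R3 is in parallel with the load: R3‖R_L = 7.389 kΩ.
Below node A the resistance is R2 + (R3‖R_L) = 11.29 kΩ, so V_A = 7.13 × 11.29/28.59 = 2.815 V.
Then V_B = V_A × (R3‖R_L)/(R2 + R3‖R_L) = 2.815 × 7.389/11.29 = 1.84 V.

V ≈ 1.84 V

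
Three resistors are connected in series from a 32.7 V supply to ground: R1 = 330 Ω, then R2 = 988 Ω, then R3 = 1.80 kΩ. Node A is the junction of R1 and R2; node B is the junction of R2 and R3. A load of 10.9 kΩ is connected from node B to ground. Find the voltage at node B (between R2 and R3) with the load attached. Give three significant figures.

V ≈ 17.6 V

At node B, R3 is in parallel with the load: R3‖R_L = 1545 Ω.
Below node A the resistance is R2 + (R3‖R_L) = 2533 Ω, so V_A = 32.7 × 2533/2863 = 28.93 V.
Then V_B = V_A × (R3‖R_L)/(R2 + R3‖R_L) = 28.93 × 1545/2533 = 17.6 V.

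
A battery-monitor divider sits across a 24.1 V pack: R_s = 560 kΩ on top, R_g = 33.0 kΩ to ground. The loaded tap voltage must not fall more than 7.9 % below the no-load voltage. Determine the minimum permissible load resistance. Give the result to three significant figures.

R_L(min) ≈ 363 kΩ

Output resistance R_th = R_s‖R_g = (560 × 33.0)/593.0 = 31.16 kΩ.
The fractional drop is R_th/(R_th + R_L); requiring this ≤ 0.0790 gives R_L ≥ R_th(1/0.0790 − 1) = 31.16 × 11.66 = 363 kΩ.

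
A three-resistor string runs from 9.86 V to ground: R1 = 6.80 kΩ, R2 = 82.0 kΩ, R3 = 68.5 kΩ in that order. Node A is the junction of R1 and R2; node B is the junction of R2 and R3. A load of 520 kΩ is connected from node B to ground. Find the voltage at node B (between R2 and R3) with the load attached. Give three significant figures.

At node B, R3 is in parallel with the load: R3‖R_L = 60.53 kΩ.
Below node A the resistance is R2 + (R3‖R_L) = 142.5 kΩ, so V_A = 9.86 × 142.5/149.3 = 9.411 V.
Then V_B = V_A × (R3‖R_L)/(R2 + R3‖R_L) = 9.411 × 60.53/142.5 = 4.00 V.

V ≈ 4.00 V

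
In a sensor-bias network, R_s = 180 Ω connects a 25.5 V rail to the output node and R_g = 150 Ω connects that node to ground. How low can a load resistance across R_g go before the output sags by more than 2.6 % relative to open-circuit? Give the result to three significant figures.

Output resistance R_th = R_s‖R_g = (180 × 150)/330.0 = 81.82 Ω.
The fractional drop is R_th/(R_th + R_L); requiring this ≤ 0.0260 gives R_L ≥ R_th(1/0.0260 − 1) = 81.82 × 37.46 = 3.07 kΩ.

R_L(min) ≈ 3.07 kΩ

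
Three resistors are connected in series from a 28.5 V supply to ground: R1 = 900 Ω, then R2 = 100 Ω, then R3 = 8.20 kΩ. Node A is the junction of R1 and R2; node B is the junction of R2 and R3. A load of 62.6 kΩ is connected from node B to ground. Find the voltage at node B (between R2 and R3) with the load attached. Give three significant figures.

V ≈ 25.0 V

At node B, R3 is in parallel with the load: R3‖R_L = 7250 Ω.
Below node A the resistance is R2 + (R3‖R_L) = 7350 Ω, so V_A = 28.5 × 7350/8250 = 25.39 V.
Then V_B = V_A × (R3‖R_L)/(R2 + R3‖R_L) = 25.39 × 7250/7350 = 25.0 V.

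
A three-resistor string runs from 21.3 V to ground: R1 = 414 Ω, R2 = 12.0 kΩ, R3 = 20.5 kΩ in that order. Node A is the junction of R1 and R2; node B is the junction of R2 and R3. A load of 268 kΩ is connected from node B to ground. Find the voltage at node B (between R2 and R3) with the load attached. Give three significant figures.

At node B, R3 is in parallel with the load: R3‖R_L = 19040 Ω.
Below node A the resistance is R2 + (R3‖R_L) = 31040 Ω, so V_A = 21.3 × 31040/31460 = 21.02 V.
Then V_B = V_A × (R3‖R_L)/(R2 + R3‖R_L) = 21.02 × 19040/31040 = 12.9 V.

V ≈ 12.9 V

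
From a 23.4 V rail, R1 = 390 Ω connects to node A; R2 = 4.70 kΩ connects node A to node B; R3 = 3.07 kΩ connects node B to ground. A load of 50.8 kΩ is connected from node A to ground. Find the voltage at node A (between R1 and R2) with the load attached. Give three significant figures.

V ≈ 22.1 V

Below node A the series string R2+R3 = 7770 Ω sits in parallel with the 50800 Ω load: 6739 Ω.
V_A = 23.4 × 6739/(390 + 6739) = 22.1 V.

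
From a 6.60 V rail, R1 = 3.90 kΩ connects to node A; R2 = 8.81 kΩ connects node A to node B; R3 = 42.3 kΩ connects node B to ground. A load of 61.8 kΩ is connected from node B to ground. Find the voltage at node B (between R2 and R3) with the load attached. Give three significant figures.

At node B, R3 is in parallel with the load: R3‖R_L = 25.11 kΩ.
Below node A the resistance is R2 + (R3‖R_L) = 33.92 kΩ, so V_A = 6.60 × 33.92/37.82 = 5.919 V.
Then V_B = V_A × (R3‖R_L)/(R2 + R3‖R_L) = 5.919 × 25.11/33.92 = 4.38 V.

V ≈ 4.38 V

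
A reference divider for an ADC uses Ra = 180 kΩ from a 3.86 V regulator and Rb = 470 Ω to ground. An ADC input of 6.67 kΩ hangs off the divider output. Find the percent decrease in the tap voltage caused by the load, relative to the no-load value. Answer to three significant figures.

The divider's output (Thévenin) resistance is Ra‖Rb = 468.8 Ω.
Fractional drop under load = R_th/(R_th + R_L) = 468.8 / (468.8 + 6670) = 0.06567.
So the output falls by 6.57 %.

6.57 %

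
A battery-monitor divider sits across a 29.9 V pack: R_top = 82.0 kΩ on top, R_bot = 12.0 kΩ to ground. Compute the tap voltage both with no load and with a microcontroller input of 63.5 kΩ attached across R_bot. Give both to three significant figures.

Open-circuit: V = 29.9 × 12.0/(82.0 + 12.0) = 3.82 V.
With the load, R_bot becomes R_bot‖R_L = 10.09 kΩ, so V = 29.9 × 10.09/92.09 = 3.28 V.

Unloaded: 3.82 V; loaded: 3.28 V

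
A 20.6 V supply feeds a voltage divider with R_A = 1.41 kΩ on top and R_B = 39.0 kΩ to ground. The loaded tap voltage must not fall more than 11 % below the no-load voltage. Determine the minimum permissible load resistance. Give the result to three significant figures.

R_L(min) ≈ 11.0 kΩ

Output resistance R_th = R_A‖R_B = (1.41 × 39.0)/40.41 = 1.361 kΩ.
The fractional drop is R_th/(R_th + R_L); requiring this ≤ 0.110 gives R_L ≥ R_th(1/0.110 − 1) = 1.361 × 8.091 = 11.0 kΩ.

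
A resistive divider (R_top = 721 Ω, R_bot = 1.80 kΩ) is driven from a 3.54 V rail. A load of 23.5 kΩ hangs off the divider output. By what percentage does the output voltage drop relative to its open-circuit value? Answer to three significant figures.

The divider's output (Thévenin) resistance is R_top‖R_bot = 514.8 Ω.
Fractional drop under load = R_th/(R_th + R_L) = 514.8 / (514.8 + 23500) = 0.02144.
So the output falls by 2.14 %.

2.14 %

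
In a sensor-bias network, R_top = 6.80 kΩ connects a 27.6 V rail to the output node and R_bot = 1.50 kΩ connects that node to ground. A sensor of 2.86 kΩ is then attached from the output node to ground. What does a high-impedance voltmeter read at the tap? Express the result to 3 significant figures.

V_out ≈ 3.49 V

The load sits in parallel with R_bot: R_bot‖R_L = (1.50 × 2.86) / (1.50 + 2.86) = 0.9839 kΩ.
V_out = 27.6 × 0.9839 / (6.80 + 0.9839) = 27.6 × 0.9839/7.784 = 3.49 V.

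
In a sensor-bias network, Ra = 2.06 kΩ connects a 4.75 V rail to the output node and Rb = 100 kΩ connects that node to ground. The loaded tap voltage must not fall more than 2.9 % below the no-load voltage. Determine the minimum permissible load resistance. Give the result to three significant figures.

Output resistance R_th = Ra‖Rb = (2.06 × 100)/102.1 = 2.018 kΩ.
The fractional drop is R_th/(R_th + R_L); requiring this ≤ 0.0290 gives R_L ≥ R_th(1/0.0290 − 1) = 2.018 × 33.48 = 67.6 kΩ.

R_L(min) ≈ 67.6 kΩ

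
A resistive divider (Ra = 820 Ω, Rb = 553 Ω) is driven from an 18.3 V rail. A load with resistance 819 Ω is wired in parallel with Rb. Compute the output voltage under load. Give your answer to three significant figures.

The load sits in parallel with Rb: Rb‖R_L = (553 × 819) / (553 + 819) = 330.1 Ω.
V_out = 18.3 × 330.1 / (820 + 330.1) = 18.3 × 330.1/1150 = 5.25 V.
(Unloaded it would have been 7.37 V.)

V_out ≈ 5.25 V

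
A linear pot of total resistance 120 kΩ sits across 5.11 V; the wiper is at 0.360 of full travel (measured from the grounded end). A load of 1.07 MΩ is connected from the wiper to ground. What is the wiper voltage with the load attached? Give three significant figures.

The wiper splits the pot into (1−α)R = 76.80 kΩ above and αR = 43.20 kΩ below.
Lower section ‖ load = 41.52 kΩ.
V_wiper = 5.11 × 41.52/(76.80 + 41.52) = 1.79 V.

V ≈ 1.79 V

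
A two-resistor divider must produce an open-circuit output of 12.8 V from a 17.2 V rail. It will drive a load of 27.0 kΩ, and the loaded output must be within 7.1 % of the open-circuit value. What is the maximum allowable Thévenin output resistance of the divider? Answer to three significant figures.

R_th ≤ 2.06 kΩ

Loading drop = R_th/(R_th + R_L) ≤ 0.0710, so R_th ≤ R_L · ε/(1−ε) = 27.0 kΩ × 0.0710/0.9290 = 2.06 kΩ.
(Any R1, R2 with R2/(R1+R2) = 0.744 and R1‖R2 ≤ 2.06 kΩ will meet the spec.)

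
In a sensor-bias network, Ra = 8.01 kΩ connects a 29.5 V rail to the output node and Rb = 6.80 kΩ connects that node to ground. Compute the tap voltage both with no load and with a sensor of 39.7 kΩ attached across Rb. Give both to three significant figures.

Open-circuit: V = 29.5 × 6.80/(8.01 + 6.80) = 13.5 V.
With the load, Rb becomes Rb‖R_L = 5.806 kΩ, so V = 29.5 × 5.806/13.82 = 12.4 V.

Unloaded: 13.5 V; loaded: 12.4 V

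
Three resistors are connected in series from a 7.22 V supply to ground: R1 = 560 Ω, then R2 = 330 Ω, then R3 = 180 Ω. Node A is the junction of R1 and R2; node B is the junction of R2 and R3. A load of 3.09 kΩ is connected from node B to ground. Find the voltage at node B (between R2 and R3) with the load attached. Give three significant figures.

V ≈ 1.16 V

At node B, R3 is in parallel with the load: R3‖R_L = 170.1 Ω.
Below node A the resistance is R2 + (R3‖R_L) = 500.1 Ω, so V_A = 7.22 × 500.1/1060 = 3.406 V.
Then V_B = V_A × (R3‖R_L)/(R2 + R3‖R_L) = 3.406 × 170.1/500.1 = 1.16 V.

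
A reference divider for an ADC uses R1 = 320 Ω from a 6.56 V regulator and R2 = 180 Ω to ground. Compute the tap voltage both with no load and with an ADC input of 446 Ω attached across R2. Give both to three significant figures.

Open-circuit: V = 6.56 × 180/(320 + 180) = 2.36 V.
With the load, R2 becomes R2‖R_L = 128.2 Ω, so V = 6.56 × 128.2/448.2 = 1.88 V.

Unloaded: 2.36 V; loaded: 1.88 V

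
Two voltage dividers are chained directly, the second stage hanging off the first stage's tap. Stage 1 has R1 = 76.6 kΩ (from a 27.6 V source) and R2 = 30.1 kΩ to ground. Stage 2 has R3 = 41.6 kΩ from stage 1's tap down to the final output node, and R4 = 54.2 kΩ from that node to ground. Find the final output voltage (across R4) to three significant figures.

Stage 2 presents R3+R4 = 95.80 kΩ as a load on stage 1's tap.
Stage 1's lower leg becomes R2‖(R3+R4) = 22.90 kΩ, so V_mid = 27.6 × 22.90/99.50 = 6.353 V.
Stage 2 is itself unloaded: V_out = V_mid × R4/(R3+R4) = 6.353 × 54.2/95.80 = 3.59 V.

V_out ≈ 3.59 V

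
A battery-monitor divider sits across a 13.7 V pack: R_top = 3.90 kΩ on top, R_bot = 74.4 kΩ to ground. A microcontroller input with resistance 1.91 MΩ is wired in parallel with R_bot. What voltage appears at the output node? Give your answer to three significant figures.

V_out ≈ 13.0 V

The load sits in parallel with R_bot: R_bot‖R_L = (74.4 × 1910) / (74.4 + 1910) = 71.61 kΩ.
V_out = 13.7 × 71.61 / (3.90 + 71.61) = 13.7 × 71.61/75.51 = 13.0 V.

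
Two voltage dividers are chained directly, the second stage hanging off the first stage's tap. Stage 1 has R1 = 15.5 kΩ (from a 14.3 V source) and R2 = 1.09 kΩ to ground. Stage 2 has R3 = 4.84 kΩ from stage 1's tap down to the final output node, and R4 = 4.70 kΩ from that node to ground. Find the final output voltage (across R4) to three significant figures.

V_out ≈ 0.418 V

Stage 2 presents R3+R4 = 9.540 kΩ as a load on stage 1's tap.
Stage 1's lower leg becomes R2‖(R3+R4) = 0.9782 kΩ, so V_mid = 14.3 × 0.9782/16.48 = 0.8489 V.
Stage 2 is itself unloaded: V_out = V_mid × R4/(R3+R4) = 0.8489 × 4.70/9.540 = 0.418 V.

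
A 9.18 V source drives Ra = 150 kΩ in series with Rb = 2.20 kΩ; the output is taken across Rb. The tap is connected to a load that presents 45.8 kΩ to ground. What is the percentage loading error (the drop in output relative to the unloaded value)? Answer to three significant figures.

4.52 %

The divider's output (Thévenin) resistance is Ra‖Rb = 2.168 kΩ.
Fractional drop under load = R_th/(R_th + R_L) = 2.168 / (2.168 + 45.8) = 0.04520.
So the output falls by 4.52 %.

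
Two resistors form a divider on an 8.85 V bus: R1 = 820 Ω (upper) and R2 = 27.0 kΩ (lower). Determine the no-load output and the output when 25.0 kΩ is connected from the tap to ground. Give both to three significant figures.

Unloaded: 8.59 V; loaded: 8.32 V

Open-circuit: V = 8.85 × 27000/(820 + 27000) = 8.59 V.
With the load, R2 becomes R2‖R_L = 12980 Ω, so V = 8.85 × 12980/13800 = 8.32 V.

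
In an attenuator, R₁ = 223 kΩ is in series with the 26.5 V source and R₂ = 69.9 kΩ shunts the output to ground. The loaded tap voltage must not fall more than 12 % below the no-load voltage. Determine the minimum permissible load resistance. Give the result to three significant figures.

Output resistance R_th = R₁‖R₂ = (223 × 69.9)/292.9 = 53.22 kΩ.
The fractional drop is R_th/(R_th + R_L); requiring this ≤ 0.120 gives R_L ≥ R_th(1/0.120 − 1) = 53.22 × 7.333 = 390 kΩ.

R_L(min) ≈ 390 kΩ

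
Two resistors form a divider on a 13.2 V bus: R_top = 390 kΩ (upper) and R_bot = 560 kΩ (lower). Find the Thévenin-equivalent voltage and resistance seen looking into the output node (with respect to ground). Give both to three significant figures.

V_th is the open-circuit tap voltage: 13.2 × 560/(390 + 560) = 7.78 V.
With the supply zeroed, R_top and R_bot appear in parallel from the tap: R_th = R_top‖R_bot = (390 × 560)/950.0 = 230 kΩ.

V_th = 7.78 V, R_th = 230 kΩ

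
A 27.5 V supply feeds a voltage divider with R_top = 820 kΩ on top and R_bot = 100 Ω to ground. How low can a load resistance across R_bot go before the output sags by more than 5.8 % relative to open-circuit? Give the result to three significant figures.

R_L(min) ≈ 1.62 kΩ

Output resistance R_th = R_top‖R_bot = (820000 × 100)/820100 = 99.99 Ω.
The fractional drop is R_th/(R_th + R_L); requiring this ≤ 0.0580 gives R_L ≥ R_th(1/0.0580 − 1) = 99.99 × 16.24 = 1.62 kΩ.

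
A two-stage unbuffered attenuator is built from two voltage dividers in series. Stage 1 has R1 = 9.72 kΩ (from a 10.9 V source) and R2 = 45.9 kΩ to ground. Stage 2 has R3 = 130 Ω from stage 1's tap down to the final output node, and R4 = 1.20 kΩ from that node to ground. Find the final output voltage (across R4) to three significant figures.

V_out ≈ 1.15 V

Stage 2 presents R3+R4 = 1330 Ω as a load on stage 1's tap.
Stage 1's lower leg becomes R2‖(R3+R4) = 1293 Ω, so V_mid = 10.9 × 1293/11010 = 1.279 V.
Stage 2 is itself unloaded: V_out = V_mid × R4/(R3+R4) = 1.279 × 1200/1330 = 1.15 V.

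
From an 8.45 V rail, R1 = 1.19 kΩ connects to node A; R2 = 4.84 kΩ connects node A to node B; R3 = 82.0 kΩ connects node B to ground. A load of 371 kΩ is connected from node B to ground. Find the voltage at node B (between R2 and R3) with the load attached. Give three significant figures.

At node B, R3 is in parallel with the load: R3‖R_L = 67.16 kΩ.
Below node A the resistance is R2 + (R3‖R_L) = 72.00 kΩ, so V_A = 8.45 × 72.00/73.19 = 8.313 V.
Then V_B = V_A × (R3‖R_L)/(R2 + R3‖R_L) = 8.313 × 67.16/72.00 = 7.75 V.

V ≈ 7.75 V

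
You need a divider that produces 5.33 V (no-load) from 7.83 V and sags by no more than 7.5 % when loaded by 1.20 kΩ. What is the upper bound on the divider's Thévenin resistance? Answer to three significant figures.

Loading drop = R_th/(R_th + R_L) ≤ 0.0750, so R_th ≤ R_L · ε/(1−ε) = 1.20 kΩ × 0.0750/0.9250 = 97.3 Ω.
(Any R1, R2 with R2/(R1+R2) = 0.681 and R1‖R2 ≤ 97.3 Ω will meet the spec.)

R_th ≤ 97.3 Ω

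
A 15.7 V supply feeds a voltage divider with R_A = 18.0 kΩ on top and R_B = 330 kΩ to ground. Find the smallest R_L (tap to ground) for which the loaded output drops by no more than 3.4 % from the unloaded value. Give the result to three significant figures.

R_L(min) ≈ 485 kΩ

Output resistance R_th = R_A‖R_B = (18.0 × 330)/348.0 = 17.07 kΩ.
The fractional drop is R_th/(R_th + R_L); requiring this ≤ 0.0340 gives R_L ≥ R_th(1/0.0340 − 1) = 17.07 × 28.41 = 485 kΩ.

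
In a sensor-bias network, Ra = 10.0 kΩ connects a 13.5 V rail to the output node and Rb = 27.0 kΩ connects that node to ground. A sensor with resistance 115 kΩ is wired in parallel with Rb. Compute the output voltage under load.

V_out ≈ 9.26 V

The load sits in parallel with Rb: Rb‖R_L = (27.0 × 115) / (27.0 + 115) = 21.87 kΩ.
V_out = 13.5 × 21.87 / (10.0 + 21.87) = 13.5 × 21.87/31.87 = 9.26 V.
(Unloaded it would have been 9.85 V.)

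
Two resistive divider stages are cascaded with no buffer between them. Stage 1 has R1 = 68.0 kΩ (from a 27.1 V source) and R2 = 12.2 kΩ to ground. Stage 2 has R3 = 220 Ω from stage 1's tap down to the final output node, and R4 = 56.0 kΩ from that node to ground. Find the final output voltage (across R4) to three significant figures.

Stage 2 presents R3+R4 = 56220 Ω as a load on stage 1's tap.
Stage 1's lower leg becomes R2‖(R3+R4) = 10020 Ω, so V_mid = 27.1 × 10020/78020 = 3.482 V.
Stage 2 is itself unloaded: V_out = V_mid × R4/(R3+R4) = 3.482 × 56000/56220 = 3.47 V.

V_out ≈ 3.47 V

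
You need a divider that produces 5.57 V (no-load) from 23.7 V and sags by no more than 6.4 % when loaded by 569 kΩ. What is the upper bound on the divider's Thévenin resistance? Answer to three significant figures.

Loading drop = R_th/(R_th + R_L) ≤ 0.0640, so R_th ≤ R_L · ε/(1−ε) = 569 kΩ × 0.0640/0.9360 = 38.9 kΩ.

R_th ≤ 38.9 kΩ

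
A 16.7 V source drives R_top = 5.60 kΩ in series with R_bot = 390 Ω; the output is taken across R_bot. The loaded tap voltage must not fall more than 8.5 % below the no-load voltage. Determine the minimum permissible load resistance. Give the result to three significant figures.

Output resistance R_th = R_top‖R_bot = (5600 × 390)/5990 = 364.6 Ω.
The fractional drop is R_th/(R_th + R_L); requiring this ≤ 0.0850 gives R_L ≥ R_th(1/0.0850 − 1) = 364.6 × 10.76 = 3.92 kΩ.

R_L(min) ≈ 3.92 kΩ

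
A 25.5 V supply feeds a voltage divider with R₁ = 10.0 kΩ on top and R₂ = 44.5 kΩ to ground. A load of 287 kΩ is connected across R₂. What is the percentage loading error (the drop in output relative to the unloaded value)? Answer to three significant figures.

The divider's output (Thévenin) resistance is R₁‖R₂ = 8.165 kΩ.
Fractional drop under load = R_th/(R_th + R_L) = 8.165 / (8.165 + 287) = 0.02766.
So the output falls by 2.77 %.

2.77 %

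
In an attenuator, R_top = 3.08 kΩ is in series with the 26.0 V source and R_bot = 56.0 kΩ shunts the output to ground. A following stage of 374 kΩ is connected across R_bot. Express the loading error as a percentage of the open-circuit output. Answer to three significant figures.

The divider's output (Thévenin) resistance is R_top‖R_bot = 2.919 kΩ.
Fractional drop under load = R_th/(R_th + R_L) = 2.919 / (2.919 + 374) = 0.007746.
So the output falls by 0.775 %.

0.775 %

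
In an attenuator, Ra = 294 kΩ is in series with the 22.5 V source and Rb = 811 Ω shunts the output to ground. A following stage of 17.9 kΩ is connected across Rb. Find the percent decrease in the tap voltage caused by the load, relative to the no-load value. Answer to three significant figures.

The divider's output (Thévenin) resistance is Ra‖Rb = 808.8 Ω.
Fractional drop under load = R_th/(R_th + R_L) = 808.8 / (808.8 + 17900) = 0.04323.
So the output falls by 4.32 %.

4.32 %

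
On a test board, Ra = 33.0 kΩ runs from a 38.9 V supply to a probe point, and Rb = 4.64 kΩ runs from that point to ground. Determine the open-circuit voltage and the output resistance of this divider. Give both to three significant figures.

V_th is the open-circuit tap voltage: 38.9 × 4.64/(33.0 + 4.64) = 4.80 V.
With the supply zeroed, Ra and Rb appear in parallel from the tap: R_th = Ra‖Rb = (33.0 × 4.64)/37.64 = 4.07 kΩ.

V_th = 4.80 V, R_th = 4.07 kΩ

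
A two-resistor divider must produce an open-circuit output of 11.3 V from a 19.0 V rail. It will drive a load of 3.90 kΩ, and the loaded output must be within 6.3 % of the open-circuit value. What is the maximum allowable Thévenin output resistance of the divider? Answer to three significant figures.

R_th ≤ 262 Ω

Loading drop = R_th/(R_th + R_L) ≤ 0.0630, so R_th ≤ R_L · ε/(1−ε) = 3.90 kΩ × 0.0630/0.9370 = 262 Ω.
(Any R1, R2 with R2/(R1+R2) = 0.595 and R1‖R2 ≤ 262 Ω will meet the spec.)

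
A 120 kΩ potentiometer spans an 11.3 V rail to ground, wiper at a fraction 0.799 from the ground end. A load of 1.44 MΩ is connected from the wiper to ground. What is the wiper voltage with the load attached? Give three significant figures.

The wiper splits the pot into (1−α)R = 24.12 kΩ above and αR = 95.88 kΩ below.
Lower section ‖ load = 89.89 kΩ.
V_wiper = 11.3 × 89.89/(24.12 + 89.89) = 8.91 V.

V ≈ 8.91 V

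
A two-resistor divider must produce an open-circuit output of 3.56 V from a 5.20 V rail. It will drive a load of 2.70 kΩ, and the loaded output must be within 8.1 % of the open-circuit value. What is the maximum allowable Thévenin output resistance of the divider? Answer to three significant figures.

Loading drop = R_th/(R_th + R_L) ≤ 0.0810, so R_th ≤ R_L · ε/(1−ε) = 2.70 kΩ × 0.0810/0.9190 = 238 Ω.

R_th ≤ 238 Ω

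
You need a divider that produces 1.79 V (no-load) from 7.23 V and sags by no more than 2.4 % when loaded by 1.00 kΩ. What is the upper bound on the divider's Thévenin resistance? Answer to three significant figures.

Loading drop = R_th/(R_th + R_L) ≤ 0.0240, so R_th ≤ R_L · ε/(1−ε) = 1.00 kΩ × 0.0240/0.9760 = 24.6 Ω.
(Any R1, R2 with R2/(R1+R2) = 0.248 and R1‖R2 ≤ 24.6 Ω will meet the spec.)

R_th ≤ 24.6 Ω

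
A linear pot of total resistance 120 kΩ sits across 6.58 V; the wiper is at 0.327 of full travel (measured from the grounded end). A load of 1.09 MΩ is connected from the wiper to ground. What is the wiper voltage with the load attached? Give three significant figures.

V ≈ 2.10 V

The wiper splits the pot into (1−α)R = 80.76 kΩ above and αR = 39.24 kΩ below.
Lower section ‖ load = 37.88 kΩ.
V_wiper = 6.58 × 37.88/(80.76 + 37.88) = 2.10 V.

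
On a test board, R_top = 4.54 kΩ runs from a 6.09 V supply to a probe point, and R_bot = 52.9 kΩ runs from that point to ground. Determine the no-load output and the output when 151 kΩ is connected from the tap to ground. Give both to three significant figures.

Unloaded: 5.61 V; loaded: 5.46 V

Open-circuit: V = 6.09 × 52.9/(4.54 + 52.9) = 5.61 V.
With the load, R_bot becomes R_bot‖R_L = 39.18 kΩ, so V = 6.09 × 39.18/43.72 = 5.46 V.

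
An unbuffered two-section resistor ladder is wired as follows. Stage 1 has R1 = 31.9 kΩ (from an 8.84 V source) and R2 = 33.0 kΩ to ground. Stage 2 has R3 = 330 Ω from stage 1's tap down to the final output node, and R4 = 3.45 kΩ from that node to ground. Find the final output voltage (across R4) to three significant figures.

Stage 2 presents R3+R4 = 3780 Ω as a load on stage 1's tap.
Stage 1's lower leg becomes R2‖(R3+R4) = 3392 Ω, so V_mid = 8.84 × 3392/35290 = 0.8495 V.
Stage 2 is itself unloaded: V_out = V_mid × R4/(R3+R4) = 0.8495 × 3450/3780 = 0.775 V.

V_out ≈ 0.775 V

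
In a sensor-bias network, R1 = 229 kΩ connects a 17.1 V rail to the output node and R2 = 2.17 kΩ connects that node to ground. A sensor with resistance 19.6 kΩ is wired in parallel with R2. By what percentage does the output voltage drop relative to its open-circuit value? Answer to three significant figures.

9.88 %

The divider's output (Thévenin) resistance is R1‖R2 = 2.150 kΩ.
Fractional drop under load = R_th/(R_th + R_L) = 2.150 / (2.150 + 19.6) = 0.09884.
So the output falls by 9.88 %.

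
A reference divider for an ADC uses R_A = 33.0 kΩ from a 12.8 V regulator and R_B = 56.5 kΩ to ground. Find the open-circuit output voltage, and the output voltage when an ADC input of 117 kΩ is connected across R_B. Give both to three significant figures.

Unloaded: 8.08 V; loaded: 6.86 V

Open-circuit: V = 12.8 × 56.5/(33.0 + 56.5) = 8.08 V.
With the load, R_B becomes R_B‖R_L = 38.10 kΩ, so V = 12.8 × 38.10/71.10 = 6.86 V.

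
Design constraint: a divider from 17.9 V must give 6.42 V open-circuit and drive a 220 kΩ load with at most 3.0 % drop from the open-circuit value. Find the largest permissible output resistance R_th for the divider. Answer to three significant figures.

Loading drop = R_th/(R_th + R_L) ≤ 0.0300, so R_th ≤ R_L · ε/(1−ε) = 220 kΩ × 0.0300/0.9700 = 6.80 kΩ.

R_th ≤ 6.80 kΩ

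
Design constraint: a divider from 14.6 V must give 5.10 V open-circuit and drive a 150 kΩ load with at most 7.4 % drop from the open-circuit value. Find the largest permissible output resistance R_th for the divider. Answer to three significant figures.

R_th ≤ 12.0 kΩ

Loading drop = R_th/(R_th + R_L) ≤ 0.0740, so R_th ≤ R_L · ε/(1−ε) = 150 kΩ × 0.0740/0.9260 = 12.0 kΩ.
(Any R1, R2 with R2/(R1+R2) = 0.349 and R1‖R2 ≤ 12.0 kΩ will meet the spec.)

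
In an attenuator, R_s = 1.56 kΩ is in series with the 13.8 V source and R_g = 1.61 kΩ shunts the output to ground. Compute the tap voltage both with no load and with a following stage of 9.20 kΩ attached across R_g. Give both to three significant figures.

Open-circuit: V = 13.8 × 1.61/(1.56 + 1.61) = 7.01 V.
With the load, R_g becomes R_g‖R_L = 1.370 kΩ, so V = 13.8 × 1.370/2.930 = 6.45 V.

Unloaded: 7.01 V; loaded: 6.45 V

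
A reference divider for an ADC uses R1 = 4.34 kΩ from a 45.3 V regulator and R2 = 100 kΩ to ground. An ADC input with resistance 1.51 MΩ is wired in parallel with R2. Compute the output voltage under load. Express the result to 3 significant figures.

The load sits in parallel with R2: R2‖R_L = (100 × 1510) / (100 + 1510) = 93.79 kΩ.
V_out = 45.3 × 93.79 / (4.34 + 93.79) = 45.3 × 93.79/98.13 = 43.3 V.
(Unloaded it would have been 43.4 V.)

V_out ≈ 43.3 V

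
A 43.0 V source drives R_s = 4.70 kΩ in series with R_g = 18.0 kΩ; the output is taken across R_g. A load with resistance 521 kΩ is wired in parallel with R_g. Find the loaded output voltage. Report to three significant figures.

V_out ≈ 33.9 V

The load sits in parallel with R_g: R_g‖R_L = (18.0 × 521) / (18.0 + 521) = 17.40 kΩ.
V_out = 43.0 × 17.40 / (4.70 + 17.40) = 43.0 × 17.40/22.10 = 33.9 V.
(Unloaded it would have been 34.1 V.)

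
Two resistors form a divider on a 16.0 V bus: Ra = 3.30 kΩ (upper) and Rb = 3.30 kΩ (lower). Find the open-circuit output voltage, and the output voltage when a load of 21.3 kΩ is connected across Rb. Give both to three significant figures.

Unloaded: 8.00 V; loaded: 7.42 V

Open-circuit: V = 16.0 × 3.30/(3.30 + 3.30) = 8.00 V.
With the load, Rb becomes Rb‖R_L = 2.857 kΩ, so V = 16.0 × 2.857/6.157 = 7.42 V.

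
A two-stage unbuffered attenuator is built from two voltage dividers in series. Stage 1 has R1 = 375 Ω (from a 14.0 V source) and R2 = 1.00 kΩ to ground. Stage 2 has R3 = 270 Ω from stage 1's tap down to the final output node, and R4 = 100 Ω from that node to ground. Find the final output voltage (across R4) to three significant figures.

V_out ≈ 1.58 V

Stage 2 presents R3+R4 = 370.0 Ω as a load on stage 1's tap.
Stage 1's lower leg becomes R2‖(R3+R4) = 270.1 Ω, so V_mid = 14.0 × 270.1/645.1 = 5.861 V.
Stage 2 is itself unloaded: V_out = V_mid × R4/(R3+R4) = 5.861 × 100/370.0 = 1.58 V.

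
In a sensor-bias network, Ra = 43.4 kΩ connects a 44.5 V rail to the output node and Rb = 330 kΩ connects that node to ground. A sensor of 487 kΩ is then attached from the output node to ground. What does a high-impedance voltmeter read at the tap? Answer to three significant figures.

V_out ≈ 36.5 V

The load sits in parallel with Rb: Rb‖R_L = (330 × 487) / (330 + 487) = 196.7 kΩ.
V_out = 44.5 × 196.7 / (43.4 + 196.7) = 44.5 × 196.7/240.1 = 36.5 V.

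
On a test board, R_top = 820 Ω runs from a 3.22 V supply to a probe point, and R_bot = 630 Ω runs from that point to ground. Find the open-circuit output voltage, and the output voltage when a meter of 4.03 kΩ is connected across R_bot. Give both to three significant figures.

Unloaded: 1.40 V; loaded: 1.29 V

Open-circuit: V = 3.22 × 630/(820 + 630) = 1.40 V.
With the load, R_bot becomes R_bot‖R_L = 544.8 Ω, so V = 3.22 × 544.8/1365 = 1.29 V.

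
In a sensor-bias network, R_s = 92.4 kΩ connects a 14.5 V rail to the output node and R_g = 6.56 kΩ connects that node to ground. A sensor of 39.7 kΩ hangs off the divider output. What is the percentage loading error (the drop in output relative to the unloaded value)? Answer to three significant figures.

13.4 %

Unloaded V = 14.5 × 6.56/98.96 = 0.96120 V.
Loaded: R_g‖R_L = 5.630 kΩ, giving V = 14.5 × 5.630/98.03 = 0.83272 V.
Drop = (0.96120 − 0.83272) / 0.96120 = 13.4 %.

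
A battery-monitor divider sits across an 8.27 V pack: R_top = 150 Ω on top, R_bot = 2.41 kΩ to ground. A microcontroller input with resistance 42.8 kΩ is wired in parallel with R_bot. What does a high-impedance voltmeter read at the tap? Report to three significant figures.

V_out ≈ 7.76 V

The load sits in parallel with R_bot: R_bot‖R_L = (2410 × 42800) / (2410 + 42800) = 2282 Ω.
V_out = 8.27 × 2282 / (150 + 2282) = 8.27 × 2282/2432 = 7.76 V.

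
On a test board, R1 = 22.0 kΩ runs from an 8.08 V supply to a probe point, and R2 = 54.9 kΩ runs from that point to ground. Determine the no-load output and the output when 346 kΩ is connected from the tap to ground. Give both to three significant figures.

Unloaded: 5.77 V; loaded: 5.52 V

Open-circuit: V = 8.08 × 54.9/(22.0 + 54.9) = 5.77 V.
With the load, R2 becomes R2‖R_L = 47.38 kΩ, so V = 8.08 × 47.38/69.38 = 5.52 V.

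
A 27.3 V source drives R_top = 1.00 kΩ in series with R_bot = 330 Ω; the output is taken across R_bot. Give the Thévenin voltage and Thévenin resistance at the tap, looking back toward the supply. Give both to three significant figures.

V_th is the open-circuit tap voltage: 27.3 × 330/(1000 + 330) = 6.77 V.
With the supply zeroed, R_top and R_bot appear in parallel from the tap: R_th = R_top‖R_bot = (1000 × 330)/1330 = 248 Ω.

V_th = 6.77 V, R_th = 248 Ω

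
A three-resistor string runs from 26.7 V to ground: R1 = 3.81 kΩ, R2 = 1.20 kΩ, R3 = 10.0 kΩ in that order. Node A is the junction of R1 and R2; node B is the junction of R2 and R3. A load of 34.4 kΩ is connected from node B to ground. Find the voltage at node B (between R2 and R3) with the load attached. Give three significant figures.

V ≈ 16.2 V

At node B, R3 is in parallel with the load: R3‖R_L = 7.748 kΩ.
Below node A the resistance is R2 + (R3‖R_L) = 8.948 kΩ, so V_A = 26.7 × 8.948/12.76 = 18.73 V.
Then V_B = V_A × (R3‖R_L)/(R2 + R3‖R_L) = 18.73 × 7.748/8.948 = 16.2 V.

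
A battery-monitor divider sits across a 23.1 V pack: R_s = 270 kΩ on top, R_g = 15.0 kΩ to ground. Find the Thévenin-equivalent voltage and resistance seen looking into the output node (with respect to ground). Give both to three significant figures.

V_th = 1.22 V, R_th = 14.2 kΩ

V_th is the open-circuit tap voltage: 23.1 × 15.0/(270 + 15.0) = 1.22 V.
With the supply zeroed, R_s and R_g appear in parallel from the tap: R_th = R_s‖R_g = (270 × 15.0)/285.0 = 14.2 kΩ.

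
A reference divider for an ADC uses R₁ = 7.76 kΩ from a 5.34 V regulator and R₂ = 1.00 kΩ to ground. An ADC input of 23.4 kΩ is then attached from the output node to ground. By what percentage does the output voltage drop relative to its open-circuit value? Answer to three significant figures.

The divider's output (Thévenin) resistance is R₁‖R₂ = 0.8858 kΩ.
Fractional drop under load = R_th/(R_th + R_L) = 0.8858 / (0.8858 + 23.4) = 0.03648.
So the output falls by 3.65 %.

3.65 %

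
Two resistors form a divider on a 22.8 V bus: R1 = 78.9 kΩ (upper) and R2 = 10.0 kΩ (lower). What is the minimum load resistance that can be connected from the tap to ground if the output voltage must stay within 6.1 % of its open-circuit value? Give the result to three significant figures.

Output resistance R_th = R1‖R2 = (78.9 × 10.0)/88.90 = 8.875 kΩ.
The fractional drop is R_th/(R_th + R_L); requiring this ≤ 0.0610 gives R_L ≥ R_th(1/0.0610 − 1) = 8.875 × 15.39 = 137 kΩ.

R_L(min) ≈ 137 kΩ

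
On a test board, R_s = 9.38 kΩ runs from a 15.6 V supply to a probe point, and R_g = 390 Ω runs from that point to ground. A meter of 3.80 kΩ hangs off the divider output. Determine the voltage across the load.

The load sits in parallel with R_g: R_g‖R_L = (390 × 3800) / (390 + 3800) = 353.7 Ω.
V_out = 15.6 × 353.7 / (9380 + 353.7) = 15.6 × 353.7/9734 = 0.567 V.

V_out ≈ 0.567 V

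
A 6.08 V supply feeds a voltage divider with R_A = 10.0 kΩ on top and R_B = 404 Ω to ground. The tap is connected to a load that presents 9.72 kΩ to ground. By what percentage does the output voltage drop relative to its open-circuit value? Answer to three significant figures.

3.84 %

The divider's output (Thévenin) resistance is R_A‖R_B = 388.3 Ω.
Fractional drop under load = R_th/(R_th + R_L) = 388.3 / (388.3 + 9720) = 0.03842.
So the output falls by 3.84 %.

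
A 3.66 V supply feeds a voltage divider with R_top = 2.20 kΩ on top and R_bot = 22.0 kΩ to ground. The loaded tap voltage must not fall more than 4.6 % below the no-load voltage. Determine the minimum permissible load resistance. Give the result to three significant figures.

R_L(min) ≈ 41.5 kΩ

Output resistance R_th = R_top‖R_bot = (2.20 × 22.0)/24.20 = 2.000 kΩ.
The fractional drop is R_th/(R_th + R_L); requiring this ≤ 0.0460 gives R_L ≥ R_th(1/0.0460 − 1) = 2.000 × 20.74 = 41.5 kΩ.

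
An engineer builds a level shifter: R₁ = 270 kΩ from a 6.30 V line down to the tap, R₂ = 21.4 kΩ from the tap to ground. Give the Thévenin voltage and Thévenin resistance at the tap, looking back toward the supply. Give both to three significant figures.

V_th = 0.463 V, R_th = 19.8 kΩ

V_th is the open-circuit tap voltage: 6.30 × 21.4/(270 + 21.4) = 0.463 V.
With the supply zeroed, R₁ and R₂ appear in parallel from the tap: R_th = R₁‖R₂ = (270 × 21.4)/291.4 = 19.8 kΩ.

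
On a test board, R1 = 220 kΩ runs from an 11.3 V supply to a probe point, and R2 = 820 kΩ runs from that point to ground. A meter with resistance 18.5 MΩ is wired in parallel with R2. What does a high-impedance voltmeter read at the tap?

V_out ≈ 8.83 V

The load sits in parallel with R2: R2‖R_L = (820 × 18500) / (820 + 18500) = 785.2 kΩ.
V_out = 11.3 × 785.2 / (220 + 785.2) = 11.3 × 785.2/1005 = 8.83 V.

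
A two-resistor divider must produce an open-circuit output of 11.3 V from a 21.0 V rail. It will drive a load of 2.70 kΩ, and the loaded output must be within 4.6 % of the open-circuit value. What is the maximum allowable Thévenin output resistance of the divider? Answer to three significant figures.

Loading drop = R_th/(R_th + R_L) ≤ 0.0460, so R_th ≤ R_L · ε/(1−ε) = 2.70 kΩ × 0.0460/0.9540 = 130 Ω.
(Any R1, R2 with R2/(R1+R2) = 0.538 and R1‖R2 ≤ 130 Ω will meet the spec.)

R_th ≤ 130 Ω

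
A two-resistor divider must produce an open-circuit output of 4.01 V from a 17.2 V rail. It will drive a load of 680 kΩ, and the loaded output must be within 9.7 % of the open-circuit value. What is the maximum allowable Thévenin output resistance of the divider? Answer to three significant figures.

Loading drop = R_th/(R_th + R_L) ≤ 0.0970, so R_th ≤ R_L · ε/(1−ε) = 680 kΩ × 0.0970/0.9030 = 73.0 kΩ.

R_th ≤ 73.0 kΩ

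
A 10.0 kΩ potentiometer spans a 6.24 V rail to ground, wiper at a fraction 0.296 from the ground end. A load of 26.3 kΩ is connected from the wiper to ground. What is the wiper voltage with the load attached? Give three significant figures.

V ≈ 1.71 V

The wiper splits the pot into (1−α)R = 7.040 kΩ above and αR = 2.960 kΩ below.
Lower section ‖ load = 2.661 kΩ.
V_wiper = 6.24 × 2.661/(7.040 + 2.661) = 1.71 V.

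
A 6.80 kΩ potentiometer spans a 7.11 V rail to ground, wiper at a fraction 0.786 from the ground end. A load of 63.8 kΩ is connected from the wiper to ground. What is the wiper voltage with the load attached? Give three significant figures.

The wiper splits the pot into (1−α)R = 1.455 kΩ above and αR = 5.345 kΩ below.
Lower section ‖ load = 4.932 kΩ.
V_wiper = 7.11 × 4.932/(1.455 + 4.932) = 5.49 V.

V ≈ 5.49 V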